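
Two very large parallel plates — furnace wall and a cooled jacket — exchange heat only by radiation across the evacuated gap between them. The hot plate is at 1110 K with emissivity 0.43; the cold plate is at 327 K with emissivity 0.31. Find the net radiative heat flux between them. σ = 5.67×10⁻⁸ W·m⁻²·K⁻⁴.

q ≈ 18800 W/m²

For two infinite grey parallel plates, q = σ(T₁⁴ − T₂⁴)/(1/ε₁ + 1/ε₂ − 1).
T₁⁴ − T₂⁴ = 1.518×10¹² − 1.143×10¹⁰ = 1.507×10¹² K⁴.
1/ε₁ + 1/ε₂ − 1 = 2.326 + 3.226 − 1 = 4.551.
q = 5.67×10⁻⁸ × 1.507×10¹² / 4.551.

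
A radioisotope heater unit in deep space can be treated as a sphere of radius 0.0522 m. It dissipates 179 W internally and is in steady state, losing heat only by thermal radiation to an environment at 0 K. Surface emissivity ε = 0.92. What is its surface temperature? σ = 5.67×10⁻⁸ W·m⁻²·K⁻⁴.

T ≈ 563 K

Steady state: internal power = radiated power, P = εσA T⁴.
Radiating area A = 4πr² = 0.03424 m².
T⁴ = P/(εσA) = 179/(0.92·5.67×10⁻⁸·0.03424) = 1.002×10¹¹ K⁴.
T = (1.002×10¹¹)^(1/4).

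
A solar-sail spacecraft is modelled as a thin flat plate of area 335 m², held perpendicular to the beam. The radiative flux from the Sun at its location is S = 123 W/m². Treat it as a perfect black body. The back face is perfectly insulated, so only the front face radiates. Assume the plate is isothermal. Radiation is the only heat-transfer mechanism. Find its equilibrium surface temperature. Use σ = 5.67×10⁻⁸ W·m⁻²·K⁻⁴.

T ≈ 216 K

At equilibrium, absorbed power = emitted power.
Absorbing cross-section = A = 335.0 m²; emitting surface = A = 335.0 m² (ratio 1).
S·A_cross = εσ·A_surf·T⁴  ⇒  T⁴ = S/(1σ).
T⁴ = 1.00·123/(1·5.67×10⁻⁸) = 2.169×10⁹ K⁴.
T = (2.169×10⁹)^(1/4).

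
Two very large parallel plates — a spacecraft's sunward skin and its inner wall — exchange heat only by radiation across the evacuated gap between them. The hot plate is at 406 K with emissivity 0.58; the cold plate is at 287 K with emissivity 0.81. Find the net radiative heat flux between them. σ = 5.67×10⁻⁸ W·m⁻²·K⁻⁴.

For two infinite grey parallel plates, q = σ(T₁⁴ − T₂⁴)/(1/ε₁ + 1/ε₂ − 1).
T₁⁴ − T₂⁴ = 2.717×10¹⁰ − 6.785×10⁹ = 2.039×10¹⁰ K⁴.
1/ε₁ + 1/ε₂ − 1 = 1.724 + 1.235 − 1 = 1.959.
q = 5.67×10⁻⁸ × 2.039×10¹⁰ / 1.959.

q ≈ 590 W/m²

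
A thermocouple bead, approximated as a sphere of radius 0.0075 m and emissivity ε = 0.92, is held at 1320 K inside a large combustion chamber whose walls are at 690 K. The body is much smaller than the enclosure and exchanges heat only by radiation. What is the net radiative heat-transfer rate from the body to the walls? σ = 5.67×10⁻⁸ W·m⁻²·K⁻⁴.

P_net ≈ 104 W

For a small grey body in a large enclosure: P_net = εσA(T_body⁴ − T_wall⁴).
A = 4πr² = 7.069×10⁻⁴ m²; T_body⁴ − T_wall⁴ = 3.036×10¹² − 2.267×10¹¹ = 2.809×10¹² K⁴.
|P_net| = 0.92·5.67×10⁻⁸·7.069×10⁻⁴·2.809×10¹².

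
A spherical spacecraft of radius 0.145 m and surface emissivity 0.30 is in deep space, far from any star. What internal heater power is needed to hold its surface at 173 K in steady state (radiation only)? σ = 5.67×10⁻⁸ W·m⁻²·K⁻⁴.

P ≈ 4.03 W

P = εσ·4πr²·T⁴.
4πr² = 0.2642 m²; T⁴ = 8.957×10⁸ K⁴.
P = 0.30·5.67×10⁻⁸·0.2642·8.957×10⁸.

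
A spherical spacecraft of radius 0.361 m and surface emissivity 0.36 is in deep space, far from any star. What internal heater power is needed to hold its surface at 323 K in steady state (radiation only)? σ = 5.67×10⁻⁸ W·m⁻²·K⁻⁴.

P = εσ·4πr²·T⁴.
4πr² = 1.638 m²; T⁴ = 1.088×10¹⁰ K⁴.
P = 0.36·5.67×10⁻⁸·1.638·1.088×10¹⁰.

P ≈ 364 W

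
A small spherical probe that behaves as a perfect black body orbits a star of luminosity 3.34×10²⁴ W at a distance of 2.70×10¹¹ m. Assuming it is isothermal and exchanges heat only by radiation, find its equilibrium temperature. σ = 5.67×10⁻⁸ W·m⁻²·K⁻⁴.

T ≈ 63.3 K

First find the stellar flux at distance d: S = L/(4πd²) = 3.34×10²⁴/(4π·(2.70×10¹¹)²) = 3.646 W/m².
For an isothermal sphere, absorbed (1−a)S·πr² = emitted σ·4πr²·T⁴, so T⁴ = (1−a)S/(4σ).
T⁴ = 1.00·3.646/(4·5.67×10⁻⁸) = 1.608×10⁷ K⁴.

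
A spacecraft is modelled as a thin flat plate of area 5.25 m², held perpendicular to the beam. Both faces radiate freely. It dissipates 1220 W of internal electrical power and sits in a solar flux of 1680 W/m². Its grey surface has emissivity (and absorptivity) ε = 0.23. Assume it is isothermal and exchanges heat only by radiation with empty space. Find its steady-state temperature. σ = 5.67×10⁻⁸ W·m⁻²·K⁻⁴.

T ≈ 392 K

At steady state, absorbed solar power + internal power = radiated power.
Absorbed: α·S·A_cross = 0.23·1680·5.250 = 2029 W (cross-section A).
Total input = 2029 + 1220 = 3249 W.
Radiated: εσ·A_surf·T⁴ with A_surf = 2A = 10.50 m².
T⁴ = 3249/(0.23·5.67×10⁻⁸·10.50) = 2.372×10¹⁰ K⁴.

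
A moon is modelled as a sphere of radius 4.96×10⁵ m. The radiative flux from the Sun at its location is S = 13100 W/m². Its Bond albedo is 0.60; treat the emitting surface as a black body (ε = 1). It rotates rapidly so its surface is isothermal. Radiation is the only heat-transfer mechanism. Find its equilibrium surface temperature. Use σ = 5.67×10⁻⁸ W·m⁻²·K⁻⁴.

At equilibrium, absorbed power = emitted power.
Absorbing cross-section = πr² = 7.729×10¹¹ m²; emitting surface = 4πr² = 3.092×10¹² m² (ratio 4).
(1−a)S·A_cross = εσ·A_surf·T⁴  ⇒  T⁴ = (1−a)S/(4σ).
T⁴ = 0.400·13100/(4·5.67×10⁻⁸) = 2.310×10¹⁰ K⁴.
T = (2.310×10¹⁰)^(1/4).

T ≈ 390 K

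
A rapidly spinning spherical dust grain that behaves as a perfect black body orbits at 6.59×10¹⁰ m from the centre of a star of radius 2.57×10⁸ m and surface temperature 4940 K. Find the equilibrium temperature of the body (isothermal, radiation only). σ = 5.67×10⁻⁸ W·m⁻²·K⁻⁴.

T ≈ 218 K

The star's surface emits σT_*⁴; at distance d the flux is S = σT_*⁴(R_*/d)².
S = 5.67×10⁻⁸·(4940)⁴·(2.57×10⁸/6.59×10¹⁰)² = 513.6 W/m².
For an isothermal sphere T⁴ = (1−a)S/(4σ) = 2.264×10⁹ K⁴.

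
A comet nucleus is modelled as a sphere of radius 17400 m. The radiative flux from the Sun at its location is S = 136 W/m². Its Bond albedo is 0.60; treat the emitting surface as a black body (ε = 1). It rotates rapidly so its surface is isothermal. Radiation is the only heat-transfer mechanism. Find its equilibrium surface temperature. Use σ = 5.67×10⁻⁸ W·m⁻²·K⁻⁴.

T ≈ 124 K

At equilibrium, absorbed power = emitted power.
Absorbing cross-section = πr² = 9.511×10⁸ m²; emitting surface = 4πr² = 3.805×10⁹ m² (ratio 4).
(1−a)S·A_cross = εσ·A_surf·T⁴  ⇒  T⁴ = (1−a)S/(4σ).
T⁴ = 0.400·136/(4·5.67×10⁻⁸) = 2.399×10⁸ K⁴.
T = (2.399×10⁸)^(1/4).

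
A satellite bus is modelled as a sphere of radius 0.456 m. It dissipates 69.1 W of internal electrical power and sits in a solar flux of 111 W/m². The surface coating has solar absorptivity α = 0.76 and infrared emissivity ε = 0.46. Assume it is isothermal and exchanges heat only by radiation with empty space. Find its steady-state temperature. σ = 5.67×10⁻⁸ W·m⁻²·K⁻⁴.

At steady state, absorbed solar power + internal power = radiated power.
Absorbed: α·S·A_cross = 0.76·111·0.6533 = 55.11 W (cross-section πr²).
Total input = 55.11 + 69.1 = 124.2 W.
Radiated: εσ·A_surf·T⁴ with A_surf = 4πr² = 2.613 m².
T⁴ = 124.2/(0.46·5.67×10⁻⁸·2.613) = 1.823×10⁹ K⁴.

T ≈ 207 K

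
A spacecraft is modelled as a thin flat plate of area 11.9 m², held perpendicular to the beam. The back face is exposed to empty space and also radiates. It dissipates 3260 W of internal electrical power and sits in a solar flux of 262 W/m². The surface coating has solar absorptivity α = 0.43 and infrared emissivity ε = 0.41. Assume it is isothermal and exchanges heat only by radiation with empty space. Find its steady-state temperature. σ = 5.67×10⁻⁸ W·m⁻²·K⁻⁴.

T ≈ 302 K

At steady state, absorbed solar power + internal power = radiated power.
Absorbed: α·S·A_cross = 0.43·262·11.90 = 1341 W (cross-section A).
Total input = 1341 + 3260 = 4601 W.
Radiated: εσ·A_surf·T⁴ with A_surf = 2A = 23.80 m².
T⁴ = 4601/(0.41·5.67×10⁻⁸·23.80) = 8.315×10⁹ K⁴.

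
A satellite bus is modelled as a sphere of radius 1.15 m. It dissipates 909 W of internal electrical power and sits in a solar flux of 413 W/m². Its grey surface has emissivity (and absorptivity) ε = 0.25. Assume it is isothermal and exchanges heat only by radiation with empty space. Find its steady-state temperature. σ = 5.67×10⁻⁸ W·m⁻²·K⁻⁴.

T ≈ 275 K

At steady state, absorbed solar power + internal power = radiated power.
Absorbed: α·S·A_cross = 0.25·413·4.155 = 429.0 W (cross-section πr²).
Total input = 429.0 + 909 = 1338 W.
Radiated: εσ·A_surf·T⁴ with A_surf = 4πr² = 16.62 m².
T⁴ = 1338/(0.25·5.67×10⁻⁸·16.62) = 5.680×10⁹ K⁴.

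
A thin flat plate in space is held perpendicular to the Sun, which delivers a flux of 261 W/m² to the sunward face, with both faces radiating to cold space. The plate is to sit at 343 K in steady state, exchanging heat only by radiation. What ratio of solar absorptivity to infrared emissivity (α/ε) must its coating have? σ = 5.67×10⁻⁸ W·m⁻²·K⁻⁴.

Balance: αS·A = εσ·2A·T⁴ ⇒ α/ε = 2σT⁴/S.
α/ε = 2·5.67×10⁻⁸·(343)⁴/261 = 2·5.67×10⁻⁸·1.384×10¹⁰/261.

α/ε ≈ 6.01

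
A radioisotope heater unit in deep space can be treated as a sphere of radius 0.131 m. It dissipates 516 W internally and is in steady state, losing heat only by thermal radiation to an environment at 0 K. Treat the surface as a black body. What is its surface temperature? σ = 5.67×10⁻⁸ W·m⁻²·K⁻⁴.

Steady state: internal power = radiated power, P = εσA T⁴.
Radiating area A = 4πr² = 0.2157 m².
T⁴ = P/(εσA) = 516/(1.0·5.67×10⁻⁸·0.2157) = 4.220×10¹⁰ K⁴.
T = (4.220×10¹⁰)^(1/4).

T ≈ 453 K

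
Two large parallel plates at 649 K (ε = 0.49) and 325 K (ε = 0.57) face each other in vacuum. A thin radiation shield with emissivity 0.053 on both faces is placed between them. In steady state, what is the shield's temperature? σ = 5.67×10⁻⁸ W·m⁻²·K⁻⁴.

In steady state the net flux on the hot side equals that on the cold side.
σ(T₁⁴−T_s⁴)/D₁ = σ(T_s⁴−T₂⁴)/D₂, with D₁ = 1/ε₁+1/ε_s−1 = 19.91, D₂ = 1/ε_s+1/ε₂−1 = 19.62.
Solve for T_s⁴: T_s⁴ = (D₂·T₁⁴ + D₁·T₂⁴)/(D₁+D₂) = 9.368×10¹⁰ K⁴.

T_s ≈ 553 K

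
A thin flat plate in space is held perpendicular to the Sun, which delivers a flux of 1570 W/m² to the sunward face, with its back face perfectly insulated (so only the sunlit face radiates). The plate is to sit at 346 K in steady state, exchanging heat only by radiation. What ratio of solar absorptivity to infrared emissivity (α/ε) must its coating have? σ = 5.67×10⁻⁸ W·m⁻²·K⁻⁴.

α/ε ≈ 0.518

Balance: αS·A = εσ·1A·T⁴ ⇒ α/ε = σT⁴/S.
α/ε = 5.67×10⁻⁸·(346)⁴/1570 = 5.67×10⁻⁸·1.433×10¹⁰/1570.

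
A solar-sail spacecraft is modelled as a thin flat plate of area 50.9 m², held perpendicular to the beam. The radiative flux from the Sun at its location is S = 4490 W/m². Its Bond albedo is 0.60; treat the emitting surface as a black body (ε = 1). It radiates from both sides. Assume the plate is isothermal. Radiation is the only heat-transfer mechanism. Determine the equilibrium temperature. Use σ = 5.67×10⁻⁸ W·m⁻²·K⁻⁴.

T ≈ 355 K

At equilibrium, absorbed power = emitted power.
Absorbing cross-section = A = 50.90 m²; emitting surface = 2A = 101.8 m² (ratio 2).
(1−a)S·A_cross = εσ·A_surf·T⁴  ⇒  T⁴ = (1−a)S/(2σ).
T⁴ = 0.400·4490/(2·5.67×10⁻⁸) = 1.584×10¹⁰ K⁴.
T = (1.584×10¹⁰)^(1/4).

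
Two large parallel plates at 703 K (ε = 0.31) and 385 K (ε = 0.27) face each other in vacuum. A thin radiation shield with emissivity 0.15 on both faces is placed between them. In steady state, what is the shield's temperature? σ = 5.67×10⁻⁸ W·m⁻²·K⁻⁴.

T_s ≈ 607 K

In steady state the net flux on the hot side equals that on the cold side.
σ(T₁⁴−T_s⁴)/D₁ = σ(T_s⁴−T₂⁴)/D₂, with D₁ = 1/ε₁+1/ε_s−1 = 8.892, D₂ = 1/ε_s+1/ε₂−1 = 9.370.
Solve for T_s⁴: T_s⁴ = (D₂·T₁⁴ + D₁·T₂⁴)/(D₁+D₂) = 1.360×10¹¹ K⁴.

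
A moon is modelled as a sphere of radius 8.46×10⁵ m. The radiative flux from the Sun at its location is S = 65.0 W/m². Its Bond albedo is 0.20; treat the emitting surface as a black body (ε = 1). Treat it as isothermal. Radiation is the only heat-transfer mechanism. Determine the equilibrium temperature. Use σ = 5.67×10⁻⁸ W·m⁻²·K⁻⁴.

At equilibrium, absorbed power = emitted power.
Absorbing cross-section = πr² = 2.248×10¹² m²; emitting surface = 4πr² = 8.994×10¹² m² (ratio 4).
(1−a)S·A_cross = εσ·A_surf·T⁴  ⇒  T⁴ = (1−a)S/(4σ).
T⁴ = 0.800·65.0/(4·5.67×10⁻⁸) = 2.293×10⁸ K⁴.
T = (2.293×10⁸)^(1/4).

T ≈ 123 K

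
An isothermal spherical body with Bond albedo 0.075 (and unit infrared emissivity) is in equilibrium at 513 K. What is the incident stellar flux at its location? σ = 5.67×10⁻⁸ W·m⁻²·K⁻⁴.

(1−a)S·πr² = σ·4πr²·T⁴ ⇒ S = 4σT⁴/(1−a).
S = 4·5.67×10⁻⁸·6.926×10¹⁰/0.925.

S ≈ 17000 W/m²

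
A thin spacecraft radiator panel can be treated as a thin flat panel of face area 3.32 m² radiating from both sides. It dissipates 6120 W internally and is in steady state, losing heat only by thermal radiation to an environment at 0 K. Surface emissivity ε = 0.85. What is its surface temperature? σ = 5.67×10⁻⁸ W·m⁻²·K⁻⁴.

Steady state: internal power = radiated power, P = εσA T⁴.
Radiating area A = 2·3.32 = 6.640 m².
T⁴ = P/(εσA) = 6120/(0.85·5.67×10⁻⁸·6.640) = 1.912×10¹⁰ K⁴.
T = (1.912×10¹⁰)^(1/4).

T ≈ 372 K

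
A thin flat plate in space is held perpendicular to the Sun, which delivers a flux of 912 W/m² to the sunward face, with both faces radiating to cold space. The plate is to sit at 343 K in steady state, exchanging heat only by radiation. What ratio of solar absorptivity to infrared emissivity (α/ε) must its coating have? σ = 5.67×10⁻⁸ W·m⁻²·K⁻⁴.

α/ε ≈ 1.72

Balance: αS·A = εσ·2A·T⁴ ⇒ α/ε = 2σT⁴/S.
α/ε = 2·5.67×10⁻⁸·(343)⁴/912 = 2·5.67×10⁻⁸·1.384×10¹⁰/912.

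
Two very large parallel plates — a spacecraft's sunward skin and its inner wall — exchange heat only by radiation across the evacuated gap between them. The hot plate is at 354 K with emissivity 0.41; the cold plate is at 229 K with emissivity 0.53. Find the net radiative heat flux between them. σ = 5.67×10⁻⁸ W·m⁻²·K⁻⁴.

For two infinite grey parallel plates, q = σ(T₁⁴ − T₂⁴)/(1/ε₁ + 1/ε₂ − 1).
T₁⁴ − T₂⁴ = 1.570×10¹⁰ − 2.750×10⁹ = 1.295×10¹⁰ K⁴.
1/ε₁ + 1/ε₂ − 1 = 2.439 + 1.887 − 1 = 3.326.
q = 5.67×10⁻⁸ × 1.295×10¹⁰ / 3.326.

q ≈ 221 W/m²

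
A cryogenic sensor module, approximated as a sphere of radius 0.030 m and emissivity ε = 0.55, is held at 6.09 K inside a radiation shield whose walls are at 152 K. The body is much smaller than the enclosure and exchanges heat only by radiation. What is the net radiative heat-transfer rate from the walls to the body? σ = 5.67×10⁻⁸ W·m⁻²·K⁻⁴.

For a small grey body in a large enclosure: P_net = εσA(T_body⁴ − T_wall⁴).
A = 4πr² = 0.01131 m²; T_body⁴ − T_wall⁴ = 1376 − 5.338×10⁸ = -5.338×10⁸ K⁴.
|P_net| = 0.55·5.67×10⁻⁸·0.01131·5.338×10⁸.

P_net ≈ 0.188 W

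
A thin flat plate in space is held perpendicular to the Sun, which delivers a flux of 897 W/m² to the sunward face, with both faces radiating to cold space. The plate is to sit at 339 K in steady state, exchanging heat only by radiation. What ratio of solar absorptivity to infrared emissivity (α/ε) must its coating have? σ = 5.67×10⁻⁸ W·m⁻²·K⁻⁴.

α/ε ≈ 1.67

Balance: αS·A = εσ·2A·T⁴ ⇒ α/ε = 2σT⁴/S.
α/ε = 2·5.67×10⁻⁸·(339)⁴/897 = 2·5.67×10⁻⁸·1.321×10¹⁰/897.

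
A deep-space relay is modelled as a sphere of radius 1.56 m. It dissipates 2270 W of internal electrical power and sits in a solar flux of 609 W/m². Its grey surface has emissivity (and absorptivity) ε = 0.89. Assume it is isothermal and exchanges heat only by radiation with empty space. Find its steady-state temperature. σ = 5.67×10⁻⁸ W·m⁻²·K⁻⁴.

At steady state, absorbed solar power + internal power = radiated power.
Absorbed: α·S·A_cross = 0.89·609·7.645 = 4144 W (cross-section πr²).
Total input = 4144 + 2270 = 6414 W.
Radiated: εσ·A_surf·T⁴ with A_surf = 4πr² = 30.58 m².
T⁴ = 6414/(0.89·5.67×10⁻⁸·30.58) = 4.156×10⁹ K⁴.

T ≈ 254 K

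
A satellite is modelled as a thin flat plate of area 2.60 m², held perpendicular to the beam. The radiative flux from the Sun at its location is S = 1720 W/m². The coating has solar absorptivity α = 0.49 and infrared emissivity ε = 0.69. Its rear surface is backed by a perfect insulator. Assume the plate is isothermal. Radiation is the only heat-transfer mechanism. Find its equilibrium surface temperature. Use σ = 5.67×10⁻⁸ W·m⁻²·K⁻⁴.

At equilibrium, absorbed power = emitted power.
Absorbing cross-section = A = 2.600 m²; emitting surface = A = 2.600 m² (ratio 1).
αS·A_cross = εσ·A_surf·T⁴  ⇒  T⁴ = αS/(ε·1σ).
T⁴ = 0.490·1720/(0.69·1·5.67×10⁻⁸) = 2.154×10¹⁰ K⁴.
T = (2.154×10¹⁰)^(1/4).

T ≈ 383 K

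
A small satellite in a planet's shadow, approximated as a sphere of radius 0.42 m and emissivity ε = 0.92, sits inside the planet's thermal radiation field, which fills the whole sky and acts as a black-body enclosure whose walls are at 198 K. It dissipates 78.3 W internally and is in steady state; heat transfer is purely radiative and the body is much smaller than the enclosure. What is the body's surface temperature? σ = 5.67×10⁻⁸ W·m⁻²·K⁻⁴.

T ≈ 217 K

For a small grey body in a large enclosure, net radiated power = εσA(T⁴ − T_w⁴).
Steady state: P = εσA(T⁴ − T_w⁴) with A = 4πr² = 2.217 m².
T⁴ = P/(εσA) + T_w⁴ = 78.3/(0.92·5.67×10⁻⁸·2.217) + (198)⁴
    = 6.771×10⁸ + 1.537×10⁹ = 2.214×10⁹ K⁴.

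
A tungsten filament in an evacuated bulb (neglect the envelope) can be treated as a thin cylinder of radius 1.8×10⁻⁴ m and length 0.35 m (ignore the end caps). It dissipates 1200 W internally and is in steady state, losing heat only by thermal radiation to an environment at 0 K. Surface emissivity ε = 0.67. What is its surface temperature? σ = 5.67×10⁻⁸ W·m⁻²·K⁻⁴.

Steady state: internal power = radiated power, P = εσA T⁴.
Radiating area A = 2πrL = 3.958×10⁻⁴ m².
T⁴ = P/(εσA) = 1200/(0.67·5.67×10⁻⁸·3.958×10⁻⁴) = 7.980×10¹³ K⁴.
T = (7.980×10¹³)^(1/4).

T ≈ 2990 K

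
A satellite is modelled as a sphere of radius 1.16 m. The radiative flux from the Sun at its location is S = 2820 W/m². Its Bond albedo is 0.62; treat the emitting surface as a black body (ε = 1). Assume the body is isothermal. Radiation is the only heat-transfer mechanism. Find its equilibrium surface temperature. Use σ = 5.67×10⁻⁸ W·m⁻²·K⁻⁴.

At equilibrium, absorbed power = emitted power.
Absorbing cross-section = πr² = 4.227 m²; emitting surface = 4πr² = 16.91 m² (ratio 4).
(1−a)S·A_cross = εσ·A_surf·T⁴  ⇒  T⁴ = (1−a)S/(4σ).
T⁴ = 0.380·2820/(4·5.67×10⁻⁸) = 4.725×10⁹ K⁴.
T = (4.725×10⁹)^(1/4).

T ≈ 262 K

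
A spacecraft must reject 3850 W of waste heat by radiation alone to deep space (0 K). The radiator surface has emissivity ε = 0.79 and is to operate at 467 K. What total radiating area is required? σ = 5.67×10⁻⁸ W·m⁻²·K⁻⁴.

P = εσA T⁴ ⇒ A = P/(εσT⁴).
T⁴ = 4.756×10¹⁰ K⁴.
A = 3850/(0.79 × 5.67×10⁻⁸ × 4.756×10¹⁰).

A ≈ 1.81 m²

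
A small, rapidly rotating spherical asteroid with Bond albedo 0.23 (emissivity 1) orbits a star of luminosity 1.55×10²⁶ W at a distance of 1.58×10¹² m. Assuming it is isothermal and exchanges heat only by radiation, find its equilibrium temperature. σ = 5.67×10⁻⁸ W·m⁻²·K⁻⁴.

T ≈ 64.0 K

First find the stellar flux at distance d: S = L/(4πd²) = 1.55×10²⁶/(4π·(1.58×10¹²)²) = 4.941 W/m².
For an isothermal sphere, absorbed (1−a)S·πr² = emitted σ·4πr²·T⁴, so T⁴ = (1−a)S/(4σ).
T⁴ = 0.770·4.941/(4·5.67×10⁻⁸) = 1.677×10⁷ K⁴.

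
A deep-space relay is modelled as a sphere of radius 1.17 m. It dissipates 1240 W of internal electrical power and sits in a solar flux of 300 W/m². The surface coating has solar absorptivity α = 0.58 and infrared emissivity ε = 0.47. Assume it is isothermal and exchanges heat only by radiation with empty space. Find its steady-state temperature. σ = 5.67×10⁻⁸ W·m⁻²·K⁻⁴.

At steady state, absorbed solar power + internal power = radiated power.
Absorbed: α·S·A_cross = 0.58·300·4.301 = 748.3 W (cross-section πr²).
Total input = 748.3 + 1240 = 1988 W.
Radiated: εσ·A_surf·T⁴ with A_surf = 4πr² = 17.20 m².
T⁴ = 1988/(0.47·5.67×10⁻⁸·17.20) = 4.337×10⁹ K⁴.

T ≈ 257 K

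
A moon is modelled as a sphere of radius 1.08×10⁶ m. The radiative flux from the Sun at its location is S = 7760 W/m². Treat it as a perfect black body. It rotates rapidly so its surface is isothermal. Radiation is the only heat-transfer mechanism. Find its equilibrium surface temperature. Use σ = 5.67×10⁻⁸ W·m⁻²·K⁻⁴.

T ≈ 430 K

At equilibrium, absorbed power = emitted power.
Absorbing cross-section = πr² = 3.664×10¹² m²; emitting surface = 4πr² = 1.466×10¹³ m² (ratio 4).
S·A_cross = εσ·A_surf·T⁴  ⇒  T⁴ = S/(4σ).
T⁴ = 1.00·7760/(4·5.67×10⁻⁸) = 3.422×10¹⁰ K⁴.
T = (3.422×10¹⁰)^(1/4).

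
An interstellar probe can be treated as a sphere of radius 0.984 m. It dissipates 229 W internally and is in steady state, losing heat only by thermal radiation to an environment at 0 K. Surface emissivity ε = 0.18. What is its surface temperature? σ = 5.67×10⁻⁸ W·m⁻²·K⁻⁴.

T ≈ 207 K

Steady state: internal power = radiated power, P = εσA T⁴.
Radiating area A = 4πr² = 12.17 m².
T⁴ = P/(εσA) = 229/(0.18·5.67×10⁻⁸·12.17) = 1.844×10⁹ K⁴.
T = (1.844×10⁹)^(1/4).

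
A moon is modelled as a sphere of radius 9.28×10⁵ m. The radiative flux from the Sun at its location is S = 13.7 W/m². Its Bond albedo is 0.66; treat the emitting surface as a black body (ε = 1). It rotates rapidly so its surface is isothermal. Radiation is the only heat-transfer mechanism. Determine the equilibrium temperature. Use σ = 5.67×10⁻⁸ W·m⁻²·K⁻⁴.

T ≈ 67.3 K

At equilibrium, absorbed power = emitted power.
Absorbing cross-section = πr² = 2.705×10¹² m²; emitting surface = 4πr² = 1.082×10¹³ m² (ratio 4).
(1−a)S·A_cross = εσ·A_surf·T⁴  ⇒  T⁴ = (1−a)S/(4σ).
T⁴ = 0.340·13.7/(4·5.67×10⁻⁸) = 2.054×10⁷ K⁴.
T = (2.054×10⁷)^(1/4).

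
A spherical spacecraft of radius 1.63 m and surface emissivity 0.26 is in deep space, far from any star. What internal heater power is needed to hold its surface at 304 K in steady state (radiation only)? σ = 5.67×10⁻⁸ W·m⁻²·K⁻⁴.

P = εσ·4πr²·T⁴.
4πr² = 33.39 m²; T⁴ = 8.541×10⁹ K⁴.
P = 0.26·5.67×10⁻⁸·33.39·8.541×10⁹.

P ≈ 4200 W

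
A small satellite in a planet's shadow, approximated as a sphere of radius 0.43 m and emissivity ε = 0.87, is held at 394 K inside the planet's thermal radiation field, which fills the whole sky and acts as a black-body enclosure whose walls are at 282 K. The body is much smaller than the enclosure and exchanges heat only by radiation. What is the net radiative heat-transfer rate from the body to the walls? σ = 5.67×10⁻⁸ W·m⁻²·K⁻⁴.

P_net ≈ 2040 W

For a small grey body in a large enclosure: P_net = εσA(T_body⁴ − T_wall⁴).
A = 4πr² = 2.324 m²; T_body⁴ − T_wall⁴ = 2.410×10¹⁰ − 6.324×10⁹ = 1.777×10¹⁰ K⁴.
|P_net| = 0.87·5.67×10⁻⁸·2.324·1.777×10¹⁰.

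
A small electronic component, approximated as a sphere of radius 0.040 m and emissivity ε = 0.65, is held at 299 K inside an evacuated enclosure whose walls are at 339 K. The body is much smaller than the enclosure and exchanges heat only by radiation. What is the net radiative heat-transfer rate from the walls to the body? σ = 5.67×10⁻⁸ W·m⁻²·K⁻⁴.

For a small grey body in a large enclosure: P_net = εσA(T_body⁴ − T_wall⁴).
A = 4πr² = 0.02011 m²; T_body⁴ − T_wall⁴ = 7.993×10⁹ − 1.321×10¹⁰ = -5.214×10⁹ K⁴.
|P_net| = 0.65·5.67×10⁻⁸·0.02011·5.214×10⁹.

P_net ≈ 3.86 W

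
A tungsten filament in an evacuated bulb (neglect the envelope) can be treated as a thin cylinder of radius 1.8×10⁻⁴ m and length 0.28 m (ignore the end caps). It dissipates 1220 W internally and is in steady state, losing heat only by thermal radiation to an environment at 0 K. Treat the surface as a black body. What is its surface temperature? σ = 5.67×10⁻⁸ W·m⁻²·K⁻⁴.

Steady state: internal power = radiated power, P = εσA T⁴.
Radiating area A = 2πrL = 3.167×10⁻⁴ m².
T⁴ = P/(εσA) = 1220/(1.0·5.67×10⁻⁸·3.167×10⁻⁴) = 6.795×10¹³ K⁴.
T = (6.795×10¹³)^(1/4).

T ≈ 2870 K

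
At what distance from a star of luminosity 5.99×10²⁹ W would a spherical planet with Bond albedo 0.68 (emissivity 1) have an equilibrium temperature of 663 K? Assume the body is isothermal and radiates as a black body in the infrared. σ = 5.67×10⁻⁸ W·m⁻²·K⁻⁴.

d ≈ 5.90×10¹¹ m

For an isothermal black-emitting sphere, (1−a)S·πr² = σ·4πr²·T⁴ ⇒ S = 4σT⁴/(1−a).
S = 4·5.67×10⁻⁸·(663)⁴/0.320 = 1.369×10⁵ W/m².
Flux falls as S = L/(4πd²), so d = √(L/(4πS)) = √(5.99×10²⁹/(4π·1.369×10⁵)).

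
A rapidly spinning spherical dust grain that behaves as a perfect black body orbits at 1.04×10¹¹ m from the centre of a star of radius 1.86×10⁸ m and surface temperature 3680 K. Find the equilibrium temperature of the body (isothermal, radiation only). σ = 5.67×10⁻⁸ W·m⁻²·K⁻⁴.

The star's surface emits σT_*⁴; at distance d the flux is S = σT_*⁴(R_*/d)².
S = 5.67×10⁻⁸·(3680)⁴·(1.86×10⁸/1.04×10¹¹)² = 33.26 W/m².
For an isothermal sphere T⁴ = (1−a)S/(4σ) = 1.467×10⁸ K⁴.

T ≈ 110 K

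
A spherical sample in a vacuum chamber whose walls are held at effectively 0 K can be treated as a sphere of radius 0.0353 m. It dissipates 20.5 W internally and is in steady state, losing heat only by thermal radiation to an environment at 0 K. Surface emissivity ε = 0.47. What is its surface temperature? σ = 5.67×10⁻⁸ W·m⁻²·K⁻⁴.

Steady state: internal power = radiated power, P = εσA T⁴.
Radiating area A = 4πr² = 0.01566 m².
T⁴ = P/(εσA) = 20.5/(0.47·5.67×10⁻⁸·0.01566) = 4.913×10¹⁰ K⁴.
T = (4.913×10¹⁰)^(1/4).

T ≈ 471 K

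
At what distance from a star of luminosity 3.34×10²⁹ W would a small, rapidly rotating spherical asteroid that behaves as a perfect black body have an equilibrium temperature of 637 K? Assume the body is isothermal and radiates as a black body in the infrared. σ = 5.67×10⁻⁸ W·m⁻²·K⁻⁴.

For an isothermal black-emitting sphere, (1−a)S·πr² = σ·4πr²·T⁴ ⇒ S = 4σT⁴/(1−a).
S = 4·5.67×10⁻⁸·(637)⁴/1.00 = 37340 W/m².
Flux falls as S = L/(4πd²), so d = √(L/(4πS)) = √(3.34×10²⁹/(4π·37340)).

d ≈ 8.44×10¹¹ m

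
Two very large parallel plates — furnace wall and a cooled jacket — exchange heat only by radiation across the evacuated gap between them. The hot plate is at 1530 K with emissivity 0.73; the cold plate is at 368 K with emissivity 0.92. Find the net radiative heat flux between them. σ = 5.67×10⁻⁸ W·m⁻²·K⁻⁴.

For two infinite grey parallel plates, q = σ(T₁⁴ − T₂⁴)/(1/ε₁ + 1/ε₂ − 1).
T₁⁴ − T₂⁴ = 5.480×10¹² − 1.834×10¹⁰ = 5.461×10¹² K⁴.
1/ε₁ + 1/ε₂ − 1 = 1.370 + 1.087 − 1 = 1.457.
q = 5.67×10⁻⁸ × 5.461×10¹² / 1.457.

q ≈ 2.13×10⁵ W/m²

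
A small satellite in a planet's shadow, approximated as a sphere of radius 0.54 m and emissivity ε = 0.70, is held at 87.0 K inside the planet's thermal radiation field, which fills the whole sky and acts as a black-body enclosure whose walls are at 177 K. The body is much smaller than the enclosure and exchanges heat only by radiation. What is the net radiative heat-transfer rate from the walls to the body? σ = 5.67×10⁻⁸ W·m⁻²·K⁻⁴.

For a small grey body in a large enclosure: P_net = εσA(T_body⁴ − T_wall⁴).
A = 4πr² = 3.664 m²; T_body⁴ − T_wall⁴ = 5.729×10⁷ − 9.815×10⁸ = -9.242×10⁸ K⁴.
|P_net| = 0.70·5.67×10⁻⁸·3.664·9.242×10⁸.

P_net ≈ 134 W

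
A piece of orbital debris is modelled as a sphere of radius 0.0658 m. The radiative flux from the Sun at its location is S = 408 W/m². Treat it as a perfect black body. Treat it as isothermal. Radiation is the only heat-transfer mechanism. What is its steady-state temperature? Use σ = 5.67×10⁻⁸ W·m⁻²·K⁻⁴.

At equilibrium, absorbed power = emitted power.
Absorbing cross-section = πr² = 0.01360 m²; emitting surface = 4πr² = 0.05441 m² (ratio 4).
S·A_cross = εσ·A_surf·T⁴  ⇒  T⁴ = S/(4σ).
T⁴ = 1.00·408/(4·5.67×10⁻⁸) = 1.799×10⁹ K⁴.
T = (1.799×10⁹)^(1/4).

T ≈ 206 K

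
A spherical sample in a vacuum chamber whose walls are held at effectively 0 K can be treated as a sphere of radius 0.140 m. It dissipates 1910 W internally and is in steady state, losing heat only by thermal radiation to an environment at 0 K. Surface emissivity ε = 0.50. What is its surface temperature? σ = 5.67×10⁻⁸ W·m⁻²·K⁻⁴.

Steady state: internal power = radiated power, P = εσA T⁴.
Radiating area A = 4πr² = 0.2463 m².
T⁴ = P/(εσA) = 1910/(0.50·5.67×10⁻⁸·0.2463) = 2.735×10¹¹ K⁴.
T = (2.735×10¹¹)^(1/4).

T ≈ 723 K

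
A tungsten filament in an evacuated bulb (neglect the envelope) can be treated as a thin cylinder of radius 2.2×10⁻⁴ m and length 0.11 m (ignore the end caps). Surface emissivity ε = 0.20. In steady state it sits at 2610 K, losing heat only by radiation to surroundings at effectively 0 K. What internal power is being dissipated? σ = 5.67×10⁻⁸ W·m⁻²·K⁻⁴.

P ≈ 80.0 W

Steady state: P = εσA T⁴.
A = 2πrL = 1.521×10⁻⁴ m²; T⁴ = (2610)⁴ = 4.640×10¹³ K⁴.
P = 0.20 × 5.67×10⁻⁸ × 1.521×10⁻⁴ × 4.640×10¹³.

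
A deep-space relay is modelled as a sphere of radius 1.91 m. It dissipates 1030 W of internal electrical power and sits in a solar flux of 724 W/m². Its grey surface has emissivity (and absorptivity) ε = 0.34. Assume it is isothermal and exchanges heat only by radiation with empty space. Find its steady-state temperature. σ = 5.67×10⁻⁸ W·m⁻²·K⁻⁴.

At steady state, absorbed solar power + internal power = radiated power.
Absorbed: α·S·A_cross = 0.34·724·11.46 = 2821 W (cross-section πr²).
Total input = 2821 + 1030 = 3851 W.
Radiated: εσ·A_surf·T⁴ with A_surf = 4πr² = 45.84 m².
T⁴ = 3851/(0.34·5.67×10⁻⁸·45.84) = 4.358×10⁹ K⁴.

T ≈ 257 K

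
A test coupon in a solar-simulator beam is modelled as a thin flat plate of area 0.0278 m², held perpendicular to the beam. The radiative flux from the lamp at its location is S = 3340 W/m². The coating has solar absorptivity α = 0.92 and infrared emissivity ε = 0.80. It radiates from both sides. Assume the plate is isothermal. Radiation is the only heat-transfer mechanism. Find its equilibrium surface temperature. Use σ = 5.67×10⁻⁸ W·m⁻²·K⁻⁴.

T ≈ 429 K

At equilibrium, absorbed power = emitted power.
Absorbing cross-section = A = 0.02780 m²; emitting surface = 2A = 0.05560 m² (ratio 2).
αS·A_cross = εσ·A_surf·T⁴  ⇒  T⁴ = αS/(ε·2σ).
T⁴ = 0.920·3340/(0.80·2·5.67×10⁻⁸) = 3.387×10¹⁰ K⁴.
T = (3.387×10¹⁰)^(1/4).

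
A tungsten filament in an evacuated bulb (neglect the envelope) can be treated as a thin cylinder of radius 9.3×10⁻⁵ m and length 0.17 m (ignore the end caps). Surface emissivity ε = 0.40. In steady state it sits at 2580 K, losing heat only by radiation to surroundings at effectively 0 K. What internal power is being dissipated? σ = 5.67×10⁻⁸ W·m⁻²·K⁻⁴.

P ≈ 99.8 W

Steady state: P = εσA T⁴.
A = 2πrL = 9.934×10⁻⁵ m²; T⁴ = (2580)⁴ = 4.431×10¹³ K⁴.
P = 0.40 × 5.67×10⁻⁸ × 9.934×10⁻⁵ × 4.431×10¹³.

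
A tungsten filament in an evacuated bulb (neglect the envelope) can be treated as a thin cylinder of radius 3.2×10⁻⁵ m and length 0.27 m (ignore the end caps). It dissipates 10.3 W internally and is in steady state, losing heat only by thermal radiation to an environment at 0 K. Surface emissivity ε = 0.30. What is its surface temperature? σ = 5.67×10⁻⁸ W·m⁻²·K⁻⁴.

T ≈ 1830 K

Steady state: internal power = radiated power, P = εσA T⁴.
Radiating area A = 2πrL = 5.429×10⁻⁵ m².
T⁴ = P/(εσA) = 10.3/(0.30·5.67×10⁻⁸·5.429×10⁻⁵) = 1.115×10¹³ K⁴.
T = (1.115×10¹³)^(1/4).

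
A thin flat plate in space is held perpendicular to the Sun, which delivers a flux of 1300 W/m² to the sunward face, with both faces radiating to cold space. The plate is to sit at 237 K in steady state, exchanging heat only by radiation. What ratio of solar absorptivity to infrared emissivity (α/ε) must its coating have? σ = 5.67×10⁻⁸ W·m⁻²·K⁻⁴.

α/ε ≈ 0.275

Balance: αS·A = εσ·2A·T⁴ ⇒ α/ε = 2σT⁴/S.
α/ε = 2·5.67×10⁻⁸·(237)⁴/1300 = 2·5.67×10⁻⁸·3.155×10⁹/1300.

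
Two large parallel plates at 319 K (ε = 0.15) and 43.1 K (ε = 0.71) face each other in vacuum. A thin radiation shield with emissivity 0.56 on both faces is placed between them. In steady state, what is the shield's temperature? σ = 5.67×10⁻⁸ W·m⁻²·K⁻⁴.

In steady state the net flux on the hot side equals that on the cold side.
σ(T₁⁴−T_s⁴)/D₁ = σ(T_s⁴−T₂⁴)/D₂, with D₁ = 1/ε₁+1/ε_s−1 = 7.452, D₂ = 1/ε_s+1/ε₂−1 = 2.194.
Solve for T_s⁴: T_s⁴ = (D₂·T₁⁴ + D₁·T₂⁴)/(D₁+D₂) = 2.358×10⁹ K⁴.

T_s ≈ 220 K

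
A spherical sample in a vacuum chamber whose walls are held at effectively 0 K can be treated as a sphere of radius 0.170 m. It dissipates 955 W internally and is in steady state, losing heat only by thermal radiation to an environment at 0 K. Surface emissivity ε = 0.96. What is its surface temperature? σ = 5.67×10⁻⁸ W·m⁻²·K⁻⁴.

T ≈ 469 K

Steady state: internal power = radiated power, P = εσA T⁴.
Radiating area A = 4πr² = 0.3632 m².
T⁴ = P/(εσA) = 955/(0.96·5.67×10⁻⁸·0.3632) = 4.831×10¹⁰ K⁴.
T = (4.831×10¹⁰)^(1/4).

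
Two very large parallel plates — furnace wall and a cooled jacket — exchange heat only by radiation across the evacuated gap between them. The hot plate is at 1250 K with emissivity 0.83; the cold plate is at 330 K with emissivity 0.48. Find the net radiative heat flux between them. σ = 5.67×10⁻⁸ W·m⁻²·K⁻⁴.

For two infinite grey parallel plates, q = σ(T₁⁴ − T₂⁴)/(1/ε₁ + 1/ε₂ − 1).
T₁⁴ − T₂⁴ = 2.441×10¹² − 1.186×10¹⁰ = 2.430×10¹² K⁴.
1/ε₁ + 1/ε₂ − 1 = 1.205 + 2.083 − 1 = 2.288.
q = 5.67×10⁻⁸ × 2.430×10¹² / 2.288.

q ≈ 60200 W/m²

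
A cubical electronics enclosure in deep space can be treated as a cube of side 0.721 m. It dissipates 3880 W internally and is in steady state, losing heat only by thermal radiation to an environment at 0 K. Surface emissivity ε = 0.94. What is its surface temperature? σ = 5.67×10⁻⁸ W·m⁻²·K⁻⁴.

Steady state: internal power = radiated power, P = εσA T⁴.
Radiating area A = 6L² = 3.119 m².
T⁴ = P/(εσA) = 3880/(0.94·5.67×10⁻⁸·3.119) = 2.334×10¹⁰ K⁴.
T = (2.334×10¹⁰)^(1/4).

T ≈ 391 K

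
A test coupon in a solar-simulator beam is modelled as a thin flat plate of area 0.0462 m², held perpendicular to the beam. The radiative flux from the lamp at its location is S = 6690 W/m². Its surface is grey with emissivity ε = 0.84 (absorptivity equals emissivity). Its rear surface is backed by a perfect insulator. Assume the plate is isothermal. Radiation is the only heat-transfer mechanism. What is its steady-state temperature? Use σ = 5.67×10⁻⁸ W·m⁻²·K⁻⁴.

T ≈ 586 K

At equilibrium, absorbed power = emitted power.
Absorbing cross-section = A = 0.04620 m²; emitting surface = A = 0.04620 m² (ratio 1).
εS·A_cross = εσ·A_surf·T⁴  ⇒  T⁴ = S/(1σ)   (ε cancels).
T⁴ = 6690/(1·5.67×10⁻⁸) = 1.180×10¹¹ K⁴.
T = (1.180×10¹¹)^(1/4).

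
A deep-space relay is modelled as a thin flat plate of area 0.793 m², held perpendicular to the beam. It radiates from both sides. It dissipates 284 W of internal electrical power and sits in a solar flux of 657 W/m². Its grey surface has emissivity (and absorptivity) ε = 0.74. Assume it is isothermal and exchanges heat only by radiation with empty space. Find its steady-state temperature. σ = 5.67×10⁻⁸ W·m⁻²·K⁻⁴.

T ≈ 317 K

At steady state, absorbed solar power + internal power = radiated power.
Absorbed: α·S·A_cross = 0.74·657·0.7930 = 385.5 W (cross-section A).
Total input = 385.5 + 284 = 669.5 W.
Radiated: εσ·A_surf·T⁴ with A_surf = 2A = 1.586 m².
T⁴ = 669.5/(0.74·5.67×10⁻⁸·1.586) = 1.006×10¹⁰ K⁴.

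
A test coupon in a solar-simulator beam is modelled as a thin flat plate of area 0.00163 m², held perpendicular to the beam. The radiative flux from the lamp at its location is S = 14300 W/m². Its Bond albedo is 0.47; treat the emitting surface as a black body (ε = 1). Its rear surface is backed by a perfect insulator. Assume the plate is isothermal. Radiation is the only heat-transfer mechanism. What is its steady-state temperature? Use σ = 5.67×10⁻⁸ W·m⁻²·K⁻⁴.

T ≈ 605 K

At equilibrium, absorbed power = emitted power.
Absorbing cross-section = A = 0.001630 m²; emitting surface = A = 0.001630 m² (ratio 1).
(1−a)S·A_cross = εσ·A_surf·T⁴  ⇒  T⁴ = (1−a)S/(1σ).
T⁴ = 0.530·14300/(1·5.67×10⁻⁸) = 1.337×10¹¹ K⁴.
T = (1.337×10¹¹)^(1/4).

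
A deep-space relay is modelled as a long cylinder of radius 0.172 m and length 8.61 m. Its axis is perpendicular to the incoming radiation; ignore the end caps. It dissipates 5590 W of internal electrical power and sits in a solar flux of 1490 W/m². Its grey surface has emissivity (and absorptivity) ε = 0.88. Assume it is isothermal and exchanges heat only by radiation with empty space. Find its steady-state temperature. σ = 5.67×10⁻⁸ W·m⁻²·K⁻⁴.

At steady state, absorbed solar power + internal power = radiated power.
Absorbed: α·S·A_cross = 0.88·1490·2.962 = 3884 W (cross-section 2rL).
Total input = 3884 + 5590 = 9474 W.
Radiated: εσ·A_surf·T⁴ with A_surf = 2πrL = 9.305 m².
T⁴ = 9474/(0.88·5.67×10⁻⁸·9.305) = 2.040×10¹⁰ K⁴.

T ≈ 378 K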